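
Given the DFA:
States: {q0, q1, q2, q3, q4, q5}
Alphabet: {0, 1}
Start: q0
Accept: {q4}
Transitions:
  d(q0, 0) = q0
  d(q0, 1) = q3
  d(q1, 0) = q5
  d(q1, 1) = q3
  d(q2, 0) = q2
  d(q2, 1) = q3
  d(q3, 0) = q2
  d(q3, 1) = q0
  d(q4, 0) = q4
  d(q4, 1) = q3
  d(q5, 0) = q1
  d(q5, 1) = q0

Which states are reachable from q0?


BFS from q0:
  layer 0: {q0}
  layer 1: {q3}
  layer 2: {q2}

{q0, q2, q3}


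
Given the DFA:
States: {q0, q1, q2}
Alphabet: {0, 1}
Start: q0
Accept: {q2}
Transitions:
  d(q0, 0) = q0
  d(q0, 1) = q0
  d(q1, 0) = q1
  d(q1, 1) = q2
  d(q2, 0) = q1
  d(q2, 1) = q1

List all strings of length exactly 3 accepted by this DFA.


All strings of length 3: 8 total
Accepted: 0

None


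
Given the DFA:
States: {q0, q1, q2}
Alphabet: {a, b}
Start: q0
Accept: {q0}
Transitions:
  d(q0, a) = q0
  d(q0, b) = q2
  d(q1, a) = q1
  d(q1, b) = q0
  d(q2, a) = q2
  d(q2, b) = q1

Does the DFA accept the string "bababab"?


Trace: q0 -> q2 -> q2 -> q1 -> q1 -> q0 -> q0 -> q2
Final state: q2
Accept states: {q0}

No, rejected (final state q2 is not an accept state)


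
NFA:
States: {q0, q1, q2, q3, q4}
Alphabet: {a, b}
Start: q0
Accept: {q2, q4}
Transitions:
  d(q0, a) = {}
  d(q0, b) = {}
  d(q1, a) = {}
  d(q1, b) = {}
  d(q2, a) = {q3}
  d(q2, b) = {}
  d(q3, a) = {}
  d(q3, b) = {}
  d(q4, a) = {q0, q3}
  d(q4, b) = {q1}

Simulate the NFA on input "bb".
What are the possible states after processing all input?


Start: {q0}
  --b--> {}
  --b--> {}

{} (empty set, no valid transitions)


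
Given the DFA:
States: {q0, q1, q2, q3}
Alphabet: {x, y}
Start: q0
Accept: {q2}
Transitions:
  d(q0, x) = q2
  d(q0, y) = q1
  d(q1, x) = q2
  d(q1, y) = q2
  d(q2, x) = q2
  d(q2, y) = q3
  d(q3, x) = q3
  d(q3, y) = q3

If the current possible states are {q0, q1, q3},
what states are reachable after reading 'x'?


Apply transition on 'x' from each current state:
  d(q0, x) = q2
  d(q1, x) = q2
  d(q3, x) = q3

{q2, q3}


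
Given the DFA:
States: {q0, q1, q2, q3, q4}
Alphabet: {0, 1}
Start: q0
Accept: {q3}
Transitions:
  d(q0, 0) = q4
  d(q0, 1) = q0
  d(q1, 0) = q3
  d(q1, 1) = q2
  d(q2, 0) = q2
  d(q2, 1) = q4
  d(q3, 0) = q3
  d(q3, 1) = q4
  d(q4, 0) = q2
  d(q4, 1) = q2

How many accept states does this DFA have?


Accept states listed: {q3}
Counting: q3(1)

1


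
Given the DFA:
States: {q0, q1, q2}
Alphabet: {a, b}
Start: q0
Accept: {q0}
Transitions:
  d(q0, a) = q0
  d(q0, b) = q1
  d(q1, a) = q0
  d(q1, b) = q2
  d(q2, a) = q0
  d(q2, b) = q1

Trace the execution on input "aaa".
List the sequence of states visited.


Input: aaa
d(q0, a) = q0
d(q0, a) = q0
d(q0, a) = q0


q0 -> q0 -> q0 -> q0


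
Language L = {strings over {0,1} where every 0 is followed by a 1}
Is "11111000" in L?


'00' present: True; ends with '0': True

No, "11111000" is not in L


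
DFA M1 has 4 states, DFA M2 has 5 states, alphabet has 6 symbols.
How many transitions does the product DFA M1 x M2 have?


Product DFA has 4 * 5 = 20 states.
Each has 6 transitions: 20 * 6 = 120

120


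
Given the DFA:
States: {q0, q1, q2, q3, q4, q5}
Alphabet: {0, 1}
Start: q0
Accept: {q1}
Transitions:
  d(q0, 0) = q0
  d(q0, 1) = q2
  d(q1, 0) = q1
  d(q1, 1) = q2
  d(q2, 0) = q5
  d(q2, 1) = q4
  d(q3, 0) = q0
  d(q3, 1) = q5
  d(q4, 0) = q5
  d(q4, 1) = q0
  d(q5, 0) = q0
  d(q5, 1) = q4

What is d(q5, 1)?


Looking up transition d(q5, 1)

q4


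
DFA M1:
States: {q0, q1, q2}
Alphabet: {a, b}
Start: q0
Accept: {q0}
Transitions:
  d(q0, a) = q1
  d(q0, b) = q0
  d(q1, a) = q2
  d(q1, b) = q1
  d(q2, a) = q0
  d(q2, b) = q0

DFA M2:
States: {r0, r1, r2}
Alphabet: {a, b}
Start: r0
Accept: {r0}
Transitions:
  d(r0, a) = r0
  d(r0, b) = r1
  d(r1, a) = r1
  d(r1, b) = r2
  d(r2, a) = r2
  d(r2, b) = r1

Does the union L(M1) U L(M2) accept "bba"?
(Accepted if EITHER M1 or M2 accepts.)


M1: final=q1 accepted=False
M2: final=r2 accepted=False

No, union rejects (neither accepts)


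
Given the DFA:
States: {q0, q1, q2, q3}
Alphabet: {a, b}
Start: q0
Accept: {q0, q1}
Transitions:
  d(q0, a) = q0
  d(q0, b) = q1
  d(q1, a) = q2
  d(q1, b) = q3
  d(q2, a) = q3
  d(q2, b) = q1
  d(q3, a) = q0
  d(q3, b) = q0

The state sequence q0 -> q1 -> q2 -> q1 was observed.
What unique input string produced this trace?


Trace back each transition to find the symbol:
  q0 --[b]--> q1
  q1 --[a]--> q2
  q2 --[b]--> q1

"bab"


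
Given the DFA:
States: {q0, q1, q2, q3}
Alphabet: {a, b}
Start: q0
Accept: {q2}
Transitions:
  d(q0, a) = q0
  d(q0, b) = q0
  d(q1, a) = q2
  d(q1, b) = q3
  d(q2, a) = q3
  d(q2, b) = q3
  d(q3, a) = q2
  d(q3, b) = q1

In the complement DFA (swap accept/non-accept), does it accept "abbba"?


Trace: q0 -> q0 -> q0 -> q0 -> q0 -> q0
Final: q0
Original accept: {q2}
Complement: q0 is not in original accept

Yes, complement accepts (original rejects)


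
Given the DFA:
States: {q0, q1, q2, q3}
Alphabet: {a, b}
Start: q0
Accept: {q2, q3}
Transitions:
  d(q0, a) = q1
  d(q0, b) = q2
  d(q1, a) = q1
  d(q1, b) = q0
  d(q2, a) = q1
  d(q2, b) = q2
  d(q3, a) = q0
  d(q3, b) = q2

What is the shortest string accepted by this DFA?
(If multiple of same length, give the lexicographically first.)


BFS by string length (lex-first path to each state shown):
  len 0: q0<-""
  len 1: q1<-"a", q2<-"b"
Found accept state at length 1.

"b"


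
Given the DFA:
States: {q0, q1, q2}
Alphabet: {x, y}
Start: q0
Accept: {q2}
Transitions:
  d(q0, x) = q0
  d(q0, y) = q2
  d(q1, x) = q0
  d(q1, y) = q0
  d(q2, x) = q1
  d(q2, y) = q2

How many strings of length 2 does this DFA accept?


Enumerating all length-2 strings:
  "xx" -> q0 [reject]
  "xy" -> q2 [accept]
  "yx" -> q1 [reject]
  "yy" -> q2 [accept]

2 out of 4


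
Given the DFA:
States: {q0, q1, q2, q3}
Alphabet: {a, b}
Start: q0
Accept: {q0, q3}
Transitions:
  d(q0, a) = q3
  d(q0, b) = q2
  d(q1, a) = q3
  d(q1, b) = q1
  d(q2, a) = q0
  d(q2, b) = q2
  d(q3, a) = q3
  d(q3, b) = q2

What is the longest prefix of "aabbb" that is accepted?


Run the DFA, marking each prefix where the state is accepting:
  "" -> q0 [accept]
  "a" -> q3 [accept]
  "aa" -> q3 [accept]
  "aab" -> q2 [reject]
  "aabb" -> q2 [reject]
  "aabbb" -> q2 [reject]

"aa"


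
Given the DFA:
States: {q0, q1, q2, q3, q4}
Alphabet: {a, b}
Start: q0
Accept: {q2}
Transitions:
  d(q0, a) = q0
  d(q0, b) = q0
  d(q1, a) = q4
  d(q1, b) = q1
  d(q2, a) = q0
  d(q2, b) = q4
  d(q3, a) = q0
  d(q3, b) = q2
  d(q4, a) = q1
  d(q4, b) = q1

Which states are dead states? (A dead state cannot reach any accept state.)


Forward reachability from each state:
  q0 -> reaches {q0}, no accept state (dead)
  q1 -> reaches {q1, q4}, no accept state (dead)
  q2 -> reaches accept state q2 (live)
  q3 -> reaches accept state q2 (live)
  q4 -> reaches {q1, q4}, no accept state (dead)

{q0, q1, q4}


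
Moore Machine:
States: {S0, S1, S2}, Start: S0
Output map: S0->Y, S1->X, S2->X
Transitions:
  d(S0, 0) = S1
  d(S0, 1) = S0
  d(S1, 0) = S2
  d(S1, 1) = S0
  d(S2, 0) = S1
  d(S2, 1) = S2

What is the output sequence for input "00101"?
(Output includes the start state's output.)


Start: S0 (output Y)
  --0--> S1 (output X)
  --0--> S2 (output X)
  --1--> S2 (output X)
  --0--> S1 (output X)
  --1--> S0 (output Y)

"YXXXXY"


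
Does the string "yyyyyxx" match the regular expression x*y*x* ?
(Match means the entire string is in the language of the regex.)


|string| = 7; first = 'y'; last = 'x'

Yes, "yyyyyxx" matches x*y*x*


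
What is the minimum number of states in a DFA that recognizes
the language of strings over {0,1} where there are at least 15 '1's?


States: count = 0, 1, ..., 14, and a final '>= 15' state.
Total: 15 + 1 = 16. Accept = '>= 15' state.

16


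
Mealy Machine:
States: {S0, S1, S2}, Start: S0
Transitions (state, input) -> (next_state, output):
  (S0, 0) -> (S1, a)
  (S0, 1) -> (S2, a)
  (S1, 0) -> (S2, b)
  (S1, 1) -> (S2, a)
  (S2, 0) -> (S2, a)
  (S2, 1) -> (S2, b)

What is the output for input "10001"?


Step-by-step:
  (S0, 1) -> (S2, a)
  (S2, 0) -> (S2, a)
  (S2, 0) -> (S2, a)
  (S2, 0) -> (S2, a)
  (S2, 1) -> (S2, b)

"aaaab"


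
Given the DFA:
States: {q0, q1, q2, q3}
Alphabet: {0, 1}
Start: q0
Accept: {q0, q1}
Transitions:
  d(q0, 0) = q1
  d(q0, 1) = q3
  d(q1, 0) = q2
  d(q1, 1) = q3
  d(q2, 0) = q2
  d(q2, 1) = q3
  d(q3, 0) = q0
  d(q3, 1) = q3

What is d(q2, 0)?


Looking up transition d(q2, 0)

q2


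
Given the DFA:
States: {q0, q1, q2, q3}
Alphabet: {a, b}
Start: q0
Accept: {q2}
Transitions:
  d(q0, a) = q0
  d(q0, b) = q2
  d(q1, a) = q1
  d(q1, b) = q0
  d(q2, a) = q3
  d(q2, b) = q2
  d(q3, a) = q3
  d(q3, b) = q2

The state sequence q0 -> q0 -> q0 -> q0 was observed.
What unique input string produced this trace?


Trace back each transition to find the symbol:
  q0 --[a]--> q0
  q0 --[a]--> q0
  q0 --[a]--> q0

"aaa"


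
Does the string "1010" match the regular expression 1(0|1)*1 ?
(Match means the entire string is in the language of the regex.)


|string| = 4; first = '1'; last = '0'

No, "1010" does not match 1(0|1)*1


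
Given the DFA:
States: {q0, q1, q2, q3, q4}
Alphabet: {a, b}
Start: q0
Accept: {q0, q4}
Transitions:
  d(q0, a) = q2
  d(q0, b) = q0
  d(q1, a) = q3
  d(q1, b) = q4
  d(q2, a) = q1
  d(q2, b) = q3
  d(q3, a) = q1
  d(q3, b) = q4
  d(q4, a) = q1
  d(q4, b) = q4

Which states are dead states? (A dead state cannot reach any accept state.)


Forward reachability from each state:
  q0 -> reaches accept state q0 (live)
  q1 -> reaches accept state q4 (live)
  q2 -> reaches accept state q4 (live)
  q3 -> reaches accept state q4 (live)
  q4 -> reaches accept state q4 (live)

None (all states can reach an accept state)


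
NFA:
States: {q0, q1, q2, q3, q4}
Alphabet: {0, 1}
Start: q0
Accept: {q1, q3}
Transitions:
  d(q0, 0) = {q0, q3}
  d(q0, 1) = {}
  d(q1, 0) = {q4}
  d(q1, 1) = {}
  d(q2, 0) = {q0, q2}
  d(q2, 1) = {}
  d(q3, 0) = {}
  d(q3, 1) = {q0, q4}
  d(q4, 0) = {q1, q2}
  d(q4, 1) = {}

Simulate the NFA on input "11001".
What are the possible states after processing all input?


Start: {q0}
  --1--> {}
  --1--> {}
  --0--> {}
  --0--> {}
  --1--> {}

{} (empty set, no valid transitions)


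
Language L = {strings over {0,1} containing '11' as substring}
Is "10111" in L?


'11' occurs at index 2

Yes, "10111" is in L


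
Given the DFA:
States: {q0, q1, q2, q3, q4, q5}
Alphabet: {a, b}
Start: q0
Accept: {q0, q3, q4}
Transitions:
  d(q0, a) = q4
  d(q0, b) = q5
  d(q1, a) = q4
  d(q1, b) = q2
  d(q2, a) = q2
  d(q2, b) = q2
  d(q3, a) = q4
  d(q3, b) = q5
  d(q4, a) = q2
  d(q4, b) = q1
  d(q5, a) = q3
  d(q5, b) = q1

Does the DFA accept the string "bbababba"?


Trace: q0 -> q5 -> q1 -> q4 -> q1 -> q4 -> q1 -> q2 -> q2
Final state: q2
Accept states: {q0, q3, q4}

No, rejected (final state q2 is not an accept state)


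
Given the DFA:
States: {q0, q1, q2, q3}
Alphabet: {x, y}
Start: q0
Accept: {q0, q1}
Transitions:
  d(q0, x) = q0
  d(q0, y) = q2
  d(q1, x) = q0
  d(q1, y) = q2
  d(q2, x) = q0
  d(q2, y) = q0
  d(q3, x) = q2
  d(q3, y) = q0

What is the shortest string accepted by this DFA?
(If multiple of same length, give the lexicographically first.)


BFS by string length (lex-first path to each state shown):
  len 0: q0<-""
Found accept state at length 0.

"" (empty string)


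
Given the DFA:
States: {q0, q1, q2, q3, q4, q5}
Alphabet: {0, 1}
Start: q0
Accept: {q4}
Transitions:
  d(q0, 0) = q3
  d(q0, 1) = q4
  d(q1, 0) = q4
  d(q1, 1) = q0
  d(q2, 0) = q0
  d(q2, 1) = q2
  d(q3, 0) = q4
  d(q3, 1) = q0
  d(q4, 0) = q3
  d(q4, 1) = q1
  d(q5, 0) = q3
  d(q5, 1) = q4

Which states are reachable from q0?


BFS from q0:
  layer 0: {q0}
  layer 1: {q3, q4}
  layer 2: {q1}

{q0, q1, q3, q4}


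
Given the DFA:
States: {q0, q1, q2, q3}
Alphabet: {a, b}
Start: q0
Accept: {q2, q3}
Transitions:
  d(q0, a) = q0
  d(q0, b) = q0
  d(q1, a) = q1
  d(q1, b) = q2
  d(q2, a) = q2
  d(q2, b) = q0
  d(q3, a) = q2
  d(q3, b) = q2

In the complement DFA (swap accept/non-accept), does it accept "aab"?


Trace: q0 -> q0 -> q0 -> q0
Final: q0
Original accept: {q2, q3}
Complement: q0 is not in original accept

Yes, complement accepts (original rejects)


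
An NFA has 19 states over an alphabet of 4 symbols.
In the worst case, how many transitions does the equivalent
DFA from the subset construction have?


Subset construction: one DFA state per subset of NFA states = 2^19 = 524288 states.
Each DFA state has 4 outgoing transitions: 524288 * 4 = 2097152

2097152


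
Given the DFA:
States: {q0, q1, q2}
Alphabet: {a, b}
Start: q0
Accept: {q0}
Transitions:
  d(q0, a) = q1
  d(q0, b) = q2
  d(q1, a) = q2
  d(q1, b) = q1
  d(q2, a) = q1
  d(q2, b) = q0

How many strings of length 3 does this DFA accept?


Enumerating all length-3 strings:
  "aaa" -> q1 [reject]
  "aab" -> q0 [accept]
  "aba" -> q2 [reject]
  "abb" -> q1 [reject]
  "baa" -> q2 [reject]
  "bab" -> q1 [reject]
  "bba" -> q1 [reject]
  "bbb" -> q2 [reject]

1 out of 8


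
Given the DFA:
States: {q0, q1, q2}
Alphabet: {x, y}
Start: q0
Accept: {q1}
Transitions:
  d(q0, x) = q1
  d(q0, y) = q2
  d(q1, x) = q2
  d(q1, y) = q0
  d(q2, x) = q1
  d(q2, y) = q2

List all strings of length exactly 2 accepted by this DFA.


All strings of length 2: 4 total
Accepted: 1

"yx"


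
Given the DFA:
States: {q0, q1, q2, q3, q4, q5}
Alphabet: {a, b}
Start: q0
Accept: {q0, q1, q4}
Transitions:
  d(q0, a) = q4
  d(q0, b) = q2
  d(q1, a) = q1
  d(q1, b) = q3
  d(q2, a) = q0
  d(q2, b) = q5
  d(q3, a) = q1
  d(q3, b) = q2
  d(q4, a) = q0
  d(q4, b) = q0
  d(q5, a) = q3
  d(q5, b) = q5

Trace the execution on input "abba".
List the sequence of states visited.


Input: abba
d(q0, a) = q4
d(q4, b) = q0
d(q0, b) = q2
d(q2, a) = q0


q0 -> q4 -> q0 -> q2 -> q0


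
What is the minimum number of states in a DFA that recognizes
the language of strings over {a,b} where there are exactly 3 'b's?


States: count = 0, 1, ..., 3 (that's 4 states), plus a dead state for count > 3.
Total: 4 + 1 = 5. Accept = count-3 state.

5


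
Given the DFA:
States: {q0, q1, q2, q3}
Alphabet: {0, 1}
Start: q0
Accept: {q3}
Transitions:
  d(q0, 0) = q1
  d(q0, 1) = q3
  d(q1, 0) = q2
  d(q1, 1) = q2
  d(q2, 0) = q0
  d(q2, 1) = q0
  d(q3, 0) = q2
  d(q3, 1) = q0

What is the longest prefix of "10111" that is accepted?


Run the DFA, marking each prefix where the state is accepting:
  "" -> q0 [reject]
  "1" -> q3 [accept]
  "10" -> q2 [reject]
  "101" -> q0 [reject]
  "1011" -> q3 [accept]
  "10111" -> q0 [reject]

"1011"


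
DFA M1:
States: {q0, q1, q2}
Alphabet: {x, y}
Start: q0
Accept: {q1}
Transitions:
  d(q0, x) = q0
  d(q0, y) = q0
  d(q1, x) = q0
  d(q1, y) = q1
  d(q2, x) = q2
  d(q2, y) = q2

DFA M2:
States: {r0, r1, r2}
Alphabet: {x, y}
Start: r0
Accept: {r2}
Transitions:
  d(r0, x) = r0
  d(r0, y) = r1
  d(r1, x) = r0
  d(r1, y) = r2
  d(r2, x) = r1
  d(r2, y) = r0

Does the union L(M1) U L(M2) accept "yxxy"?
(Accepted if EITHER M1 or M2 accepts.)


M1: final=q0 accepted=False
M2: final=r1 accepted=False

No, union rejects (neither accepts)


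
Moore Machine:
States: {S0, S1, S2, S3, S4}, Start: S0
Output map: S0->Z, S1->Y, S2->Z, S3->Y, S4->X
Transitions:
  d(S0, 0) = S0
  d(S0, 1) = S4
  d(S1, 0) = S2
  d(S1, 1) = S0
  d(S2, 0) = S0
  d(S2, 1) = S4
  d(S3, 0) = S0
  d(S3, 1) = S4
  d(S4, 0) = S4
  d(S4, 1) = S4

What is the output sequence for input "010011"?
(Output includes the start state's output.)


Start: S0 (output Z)
  --0--> S0 (output Z)
  --1--> S4 (output X)
  --0--> S4 (output X)
  --0--> S4 (output X)
  --1--> S4 (output X)
  --1--> S4 (output X)

"ZZXXXXX"


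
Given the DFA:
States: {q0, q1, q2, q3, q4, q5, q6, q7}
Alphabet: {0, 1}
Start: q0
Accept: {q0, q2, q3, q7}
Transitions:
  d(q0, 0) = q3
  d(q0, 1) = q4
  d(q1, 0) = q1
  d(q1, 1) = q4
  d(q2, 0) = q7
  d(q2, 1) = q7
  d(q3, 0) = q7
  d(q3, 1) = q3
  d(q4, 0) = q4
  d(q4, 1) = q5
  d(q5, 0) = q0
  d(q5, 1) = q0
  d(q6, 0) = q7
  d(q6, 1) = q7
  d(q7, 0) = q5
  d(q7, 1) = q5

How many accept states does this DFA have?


Accept states listed: {q0, q2, q3, q7}
Counting: q0(1) q2(2) q3(3) q7(4)

4


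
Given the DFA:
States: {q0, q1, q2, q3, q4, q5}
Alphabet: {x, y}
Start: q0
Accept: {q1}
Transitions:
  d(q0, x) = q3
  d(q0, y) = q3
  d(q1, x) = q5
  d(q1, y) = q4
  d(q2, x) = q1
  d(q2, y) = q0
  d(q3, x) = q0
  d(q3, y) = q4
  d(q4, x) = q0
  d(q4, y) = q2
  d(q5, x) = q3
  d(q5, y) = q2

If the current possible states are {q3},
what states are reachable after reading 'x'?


Apply transition on 'x' from each current state:
  d(q3, x) = q0

{q0}


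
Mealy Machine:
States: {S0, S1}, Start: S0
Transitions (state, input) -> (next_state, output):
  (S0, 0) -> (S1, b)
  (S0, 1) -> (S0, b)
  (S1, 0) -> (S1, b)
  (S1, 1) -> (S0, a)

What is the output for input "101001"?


Step-by-step:
  (S0, 1) -> (S0, b)
  (S0, 0) -> (S1, b)
  (S1, 1) -> (S0, a)
  (S0, 0) -> (S1, b)
  (S1, 0) -> (S1, b)
  (S1, 1) -> (S0, a)

"bbabba"


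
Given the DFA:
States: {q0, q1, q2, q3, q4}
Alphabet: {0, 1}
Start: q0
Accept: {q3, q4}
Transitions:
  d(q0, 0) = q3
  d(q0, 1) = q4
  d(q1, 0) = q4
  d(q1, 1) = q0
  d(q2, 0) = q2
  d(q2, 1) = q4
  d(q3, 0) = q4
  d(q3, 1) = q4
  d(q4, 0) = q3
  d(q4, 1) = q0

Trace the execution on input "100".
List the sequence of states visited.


Input: 100
d(q0, 1) = q4
d(q4, 0) = q3
d(q3, 0) = q4


q0 -> q4 -> q3 -> q4


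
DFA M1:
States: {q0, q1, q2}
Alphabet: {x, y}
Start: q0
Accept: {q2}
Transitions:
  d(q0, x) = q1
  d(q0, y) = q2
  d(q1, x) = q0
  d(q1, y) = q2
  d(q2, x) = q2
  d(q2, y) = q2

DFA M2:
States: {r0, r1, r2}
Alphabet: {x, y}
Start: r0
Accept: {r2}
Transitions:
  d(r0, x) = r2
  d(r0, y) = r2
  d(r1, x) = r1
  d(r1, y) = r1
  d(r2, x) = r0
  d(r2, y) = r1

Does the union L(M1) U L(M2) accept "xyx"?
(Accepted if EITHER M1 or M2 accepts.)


M1: final=q2 accepted=True
M2: final=r1 accepted=False

Yes, union accepts


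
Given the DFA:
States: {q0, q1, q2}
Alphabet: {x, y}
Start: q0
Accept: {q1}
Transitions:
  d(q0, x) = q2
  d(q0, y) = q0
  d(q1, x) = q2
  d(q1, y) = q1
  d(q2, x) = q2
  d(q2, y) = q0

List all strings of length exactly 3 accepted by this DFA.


All strings of length 3: 8 total
Accepted: 0

None


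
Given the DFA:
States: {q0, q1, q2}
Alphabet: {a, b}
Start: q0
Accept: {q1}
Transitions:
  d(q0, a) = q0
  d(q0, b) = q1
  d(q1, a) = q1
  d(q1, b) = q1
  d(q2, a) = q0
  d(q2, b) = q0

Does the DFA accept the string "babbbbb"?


Trace: q0 -> q1 -> q1 -> q1 -> q1 -> q1 -> q1 -> q1
Final state: q1
Accept states: {q1}

Yes, accepted (final state q1 is an accept state)


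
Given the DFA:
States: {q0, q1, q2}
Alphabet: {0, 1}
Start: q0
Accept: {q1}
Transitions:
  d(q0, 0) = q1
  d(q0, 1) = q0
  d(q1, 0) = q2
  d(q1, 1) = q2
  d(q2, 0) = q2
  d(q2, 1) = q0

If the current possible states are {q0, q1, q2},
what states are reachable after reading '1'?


Apply transition on '1' from each current state:
  d(q0, 1) = q0
  d(q1, 1) = q2
  d(q2, 1) = q0

{q0, q2}


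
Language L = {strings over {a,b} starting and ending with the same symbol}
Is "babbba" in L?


first = 'b', last = 'a'

No, "babbba" is not in L


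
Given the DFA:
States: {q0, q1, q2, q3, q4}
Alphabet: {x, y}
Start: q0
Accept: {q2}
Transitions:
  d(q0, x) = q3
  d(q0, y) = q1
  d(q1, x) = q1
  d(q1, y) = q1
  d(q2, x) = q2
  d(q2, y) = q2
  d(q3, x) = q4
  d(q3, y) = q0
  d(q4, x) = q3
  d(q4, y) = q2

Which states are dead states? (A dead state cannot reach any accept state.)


Forward reachability from each state:
  q0 -> reaches accept state q2 (live)
  q1 -> reaches {q1}, no accept state (dead)
  q2 -> reaches accept state q2 (live)
  q3 -> reaches accept state q2 (live)
  q4 -> reaches accept state q2 (live)

{q1}


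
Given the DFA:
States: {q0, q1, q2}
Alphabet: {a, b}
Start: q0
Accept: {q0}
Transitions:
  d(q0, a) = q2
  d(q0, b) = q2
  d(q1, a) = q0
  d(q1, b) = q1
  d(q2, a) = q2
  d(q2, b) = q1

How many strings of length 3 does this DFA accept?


Enumerating all length-3 strings:
  "aaa" -> q2 [reject]
  "aab" -> q1 [reject]
  "aba" -> q0 [accept]
  "abb" -> q1 [reject]
  "baa" -> q2 [reject]
  "bab" -> q1 [reject]
  "bba" -> q0 [accept]
  "bbb" -> q1 [reject]

2 out of 8


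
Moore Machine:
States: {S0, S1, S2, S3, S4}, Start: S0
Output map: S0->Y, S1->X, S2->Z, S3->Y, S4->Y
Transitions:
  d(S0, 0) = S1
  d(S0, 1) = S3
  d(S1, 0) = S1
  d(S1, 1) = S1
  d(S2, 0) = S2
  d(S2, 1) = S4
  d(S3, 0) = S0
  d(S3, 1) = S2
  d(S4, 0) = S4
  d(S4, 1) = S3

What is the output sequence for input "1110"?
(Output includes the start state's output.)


Start: S0 (output Y)
  --1--> S3 (output Y)
  --1--> S2 (output Z)
  --1--> S4 (output Y)
  --0--> S4 (output Y)

"YYZYY"


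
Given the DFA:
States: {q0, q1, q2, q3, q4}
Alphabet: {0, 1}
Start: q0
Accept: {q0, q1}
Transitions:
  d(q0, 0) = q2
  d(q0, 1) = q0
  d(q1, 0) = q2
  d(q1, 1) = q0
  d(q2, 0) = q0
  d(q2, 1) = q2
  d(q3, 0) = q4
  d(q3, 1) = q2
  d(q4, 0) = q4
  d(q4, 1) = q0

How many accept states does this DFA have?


Accept states listed: {q0, q1}
Counting: q0(1) q1(2)

2


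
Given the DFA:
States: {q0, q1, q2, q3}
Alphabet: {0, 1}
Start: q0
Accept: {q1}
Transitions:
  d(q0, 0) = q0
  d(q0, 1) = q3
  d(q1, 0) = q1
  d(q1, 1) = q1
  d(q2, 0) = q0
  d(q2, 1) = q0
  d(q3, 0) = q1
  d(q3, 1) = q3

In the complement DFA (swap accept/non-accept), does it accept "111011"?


Trace: q0 -> q3 -> q3 -> q3 -> q1 -> q1 -> q1
Final: q1
Original accept: {q1}
Complement: q1 is in original accept

No, complement rejects (original accepts)


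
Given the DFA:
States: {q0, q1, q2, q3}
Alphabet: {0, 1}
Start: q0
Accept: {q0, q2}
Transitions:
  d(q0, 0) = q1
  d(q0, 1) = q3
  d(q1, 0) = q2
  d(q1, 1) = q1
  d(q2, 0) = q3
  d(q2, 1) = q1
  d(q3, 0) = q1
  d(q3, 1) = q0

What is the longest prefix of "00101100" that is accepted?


Run the DFA, marking each prefix where the state is accepting:
  "" -> q0 [accept]
  "0" -> q1 [reject]
  "00" -> q2 [accept]
  "001" -> q1 [reject]
  "0010" -> q2 [accept]
  "00101" -> q1 [reject]
  "001011" -> q1 [reject]
  "0010110" -> q2 [accept]
  "00101100" -> q3 [reject]

"0010110"


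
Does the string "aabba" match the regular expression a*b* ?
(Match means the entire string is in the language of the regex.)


|string| = 5; first = 'a'; last = 'a'

No, "aabba" does not match a*b*


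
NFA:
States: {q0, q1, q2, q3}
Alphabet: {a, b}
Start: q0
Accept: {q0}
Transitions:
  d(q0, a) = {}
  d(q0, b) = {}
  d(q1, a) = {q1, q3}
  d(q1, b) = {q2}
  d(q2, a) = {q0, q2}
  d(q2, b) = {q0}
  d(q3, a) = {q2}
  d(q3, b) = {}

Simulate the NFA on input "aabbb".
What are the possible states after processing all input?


Start: {q0}
  --a--> {}
  --a--> {}
  --b--> {}
  --b--> {}
  --b--> {}

{} (empty set, no valid transitions)


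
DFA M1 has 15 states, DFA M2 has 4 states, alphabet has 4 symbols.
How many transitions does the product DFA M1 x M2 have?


Product DFA has 15 * 4 = 60 states.
Each has 4 transitions: 60 * 4 = 240

240


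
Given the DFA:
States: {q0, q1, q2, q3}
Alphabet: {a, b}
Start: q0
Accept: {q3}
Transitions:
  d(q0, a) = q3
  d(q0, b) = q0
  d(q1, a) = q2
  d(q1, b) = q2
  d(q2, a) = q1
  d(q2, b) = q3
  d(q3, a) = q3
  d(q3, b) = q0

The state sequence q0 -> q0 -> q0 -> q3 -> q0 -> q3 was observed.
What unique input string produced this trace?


Trace back each transition to find the symbol:
  q0 --[b]--> q0
  q0 --[b]--> q0
  q0 --[a]--> q3
  q3 --[b]--> q0
  q0 --[a]--> q3

"bbaba"


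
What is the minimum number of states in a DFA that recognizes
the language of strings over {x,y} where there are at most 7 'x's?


States: count = 0, 1, ..., 7 (all accepting; 8 states), plus a dead state for count > 7.
Total: 8 + 1 = 9.

9


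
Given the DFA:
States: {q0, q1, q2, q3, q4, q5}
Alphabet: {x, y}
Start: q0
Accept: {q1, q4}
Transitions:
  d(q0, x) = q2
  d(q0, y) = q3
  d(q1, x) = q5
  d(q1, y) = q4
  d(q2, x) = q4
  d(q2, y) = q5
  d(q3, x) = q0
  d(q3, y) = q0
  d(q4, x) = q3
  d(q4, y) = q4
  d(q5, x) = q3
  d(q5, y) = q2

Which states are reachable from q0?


BFS from q0:
  layer 0: {q0}
  layer 1: {q2, q3}
  layer 2: {q4, q5}

{q0, q2, q3, q4, q5}


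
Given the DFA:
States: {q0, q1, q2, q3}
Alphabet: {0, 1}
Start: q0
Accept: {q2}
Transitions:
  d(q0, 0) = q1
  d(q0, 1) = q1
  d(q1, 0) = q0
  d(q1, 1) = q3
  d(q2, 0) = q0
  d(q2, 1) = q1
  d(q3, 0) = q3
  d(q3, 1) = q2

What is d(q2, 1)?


Looking up transition d(q2, 1)

q1


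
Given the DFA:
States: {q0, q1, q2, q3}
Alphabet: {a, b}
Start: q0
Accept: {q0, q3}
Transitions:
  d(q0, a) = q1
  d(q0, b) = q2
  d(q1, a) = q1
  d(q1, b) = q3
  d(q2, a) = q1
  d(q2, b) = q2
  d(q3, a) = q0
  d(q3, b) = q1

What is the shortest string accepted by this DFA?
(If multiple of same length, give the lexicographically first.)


BFS by string length (lex-first path to each state shown):
  len 0: q0<-""
Found accept state at length 0.

"" (empty string)


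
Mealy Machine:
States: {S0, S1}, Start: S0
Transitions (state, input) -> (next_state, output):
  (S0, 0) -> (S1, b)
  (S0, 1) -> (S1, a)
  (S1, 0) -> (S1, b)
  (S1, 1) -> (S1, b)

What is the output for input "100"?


Step-by-step:
  (S0, 1) -> (S1, a)
  (S1, 0) -> (S1, b)
  (S1, 0) -> (S1, b)

"abb"


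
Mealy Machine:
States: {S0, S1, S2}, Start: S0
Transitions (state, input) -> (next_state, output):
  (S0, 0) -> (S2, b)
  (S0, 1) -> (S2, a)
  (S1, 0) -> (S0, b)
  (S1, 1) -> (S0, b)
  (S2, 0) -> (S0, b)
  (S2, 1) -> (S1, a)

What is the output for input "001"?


Step-by-step:
  (S0, 0) -> (S2, b)
  (S2, 0) -> (S0, b)
  (S0, 1) -> (S2, a)

"bba"


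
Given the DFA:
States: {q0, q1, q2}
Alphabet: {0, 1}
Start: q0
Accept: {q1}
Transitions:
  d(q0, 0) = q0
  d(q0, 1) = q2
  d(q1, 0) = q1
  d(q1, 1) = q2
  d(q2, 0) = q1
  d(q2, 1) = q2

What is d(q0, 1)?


Looking up transition d(q0, 1)

q2


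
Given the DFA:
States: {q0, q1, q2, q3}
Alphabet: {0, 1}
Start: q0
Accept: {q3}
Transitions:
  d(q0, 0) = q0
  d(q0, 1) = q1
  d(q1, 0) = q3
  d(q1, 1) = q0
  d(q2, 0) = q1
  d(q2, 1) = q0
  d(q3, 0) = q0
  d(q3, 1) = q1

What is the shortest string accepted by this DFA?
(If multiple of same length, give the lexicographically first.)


BFS by string length (lex-first path to each state shown):
  len 0: q0<-""
  len 1: q0<-"0", q1<-"1"
  len 2: q0<-"00", q1<-"01", q3<-"10"
Found accept state at length 2.

"10"


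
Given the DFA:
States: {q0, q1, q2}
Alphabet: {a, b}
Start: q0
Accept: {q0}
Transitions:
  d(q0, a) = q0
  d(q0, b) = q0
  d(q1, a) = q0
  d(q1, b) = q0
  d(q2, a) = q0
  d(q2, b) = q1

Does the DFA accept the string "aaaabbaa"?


Trace: q0 -> q0 -> q0 -> q0 -> q0 -> q0 -> q0 -> q0 -> q0
Final state: q0
Accept states: {q0}

Yes, accepted (final state q0 is an accept state)


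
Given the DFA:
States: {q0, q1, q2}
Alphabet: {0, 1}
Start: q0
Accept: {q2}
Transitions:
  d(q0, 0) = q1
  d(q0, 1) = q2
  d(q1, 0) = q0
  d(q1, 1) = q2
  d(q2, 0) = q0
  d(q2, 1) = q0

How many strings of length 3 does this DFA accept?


Enumerating all length-3 strings:
  "000" -> q1 [reject]
  "001" -> q2 [accept]
  "010" -> q0 [reject]
  "011" -> q0 [reject]
  "100" -> q1 [reject]
  "101" -> q2 [accept]
  "110" -> q1 [reject]
  "111" -> q2 [accept]

3 out of 8


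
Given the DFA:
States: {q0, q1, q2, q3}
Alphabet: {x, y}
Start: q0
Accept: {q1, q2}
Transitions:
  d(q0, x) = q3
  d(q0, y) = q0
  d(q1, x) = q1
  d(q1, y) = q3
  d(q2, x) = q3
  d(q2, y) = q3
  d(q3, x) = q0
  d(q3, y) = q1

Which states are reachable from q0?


BFS from q0:
  layer 0: {q0}
  layer 1: {q3}
  layer 2: {q1}

{q0, q1, q3}


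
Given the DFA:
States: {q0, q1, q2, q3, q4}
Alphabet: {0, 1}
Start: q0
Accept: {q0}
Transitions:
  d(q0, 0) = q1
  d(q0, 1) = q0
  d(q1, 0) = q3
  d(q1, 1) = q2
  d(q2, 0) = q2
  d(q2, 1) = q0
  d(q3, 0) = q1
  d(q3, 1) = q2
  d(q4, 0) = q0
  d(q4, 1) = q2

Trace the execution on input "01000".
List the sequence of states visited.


Input: 01000
d(q0, 0) = q1
d(q1, 1) = q2
d(q2, 0) = q2
d(q2, 0) = q2
d(q2, 0) = q2


q0 -> q1 -> q2 -> q2 -> q2 -> q2


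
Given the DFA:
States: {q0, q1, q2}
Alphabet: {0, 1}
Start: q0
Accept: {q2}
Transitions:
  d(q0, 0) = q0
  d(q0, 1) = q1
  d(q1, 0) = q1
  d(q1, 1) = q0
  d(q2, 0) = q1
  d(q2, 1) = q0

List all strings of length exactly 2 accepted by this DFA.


All strings of length 2: 4 total
Accepted: 0

None


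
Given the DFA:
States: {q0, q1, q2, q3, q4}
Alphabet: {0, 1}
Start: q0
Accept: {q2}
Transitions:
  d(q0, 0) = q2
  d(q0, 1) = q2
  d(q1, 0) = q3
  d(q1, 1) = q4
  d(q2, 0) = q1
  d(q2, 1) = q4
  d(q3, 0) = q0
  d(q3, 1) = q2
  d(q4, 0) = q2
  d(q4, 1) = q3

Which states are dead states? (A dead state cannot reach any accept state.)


Forward reachability from each state:
  q0 -> reaches accept state q2 (live)
  q1 -> reaches accept state q2 (live)
  q2 -> reaches accept state q2 (live)
  q3 -> reaches accept state q2 (live)
  q4 -> reaches accept state q2 (live)

None (all states can reach an accept state)


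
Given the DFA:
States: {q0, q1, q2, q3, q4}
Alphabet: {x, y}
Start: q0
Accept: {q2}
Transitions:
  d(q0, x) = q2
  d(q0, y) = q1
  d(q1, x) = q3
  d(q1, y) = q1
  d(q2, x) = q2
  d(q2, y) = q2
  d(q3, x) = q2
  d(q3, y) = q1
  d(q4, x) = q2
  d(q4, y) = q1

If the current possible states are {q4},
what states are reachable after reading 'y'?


Apply transition on 'y' from each current state:
  d(q4, y) = q1

{q1}


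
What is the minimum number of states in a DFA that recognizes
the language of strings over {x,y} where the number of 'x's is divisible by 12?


States track (count of 'x') mod 12.
Need 12 states: one per remainder 0..11; accept = remainder 0.

12


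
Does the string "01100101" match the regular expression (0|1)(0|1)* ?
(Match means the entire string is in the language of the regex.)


|string| = 8; first = '0'; last = '1'

Yes, "01100101" matches (0|1)(0|1)*


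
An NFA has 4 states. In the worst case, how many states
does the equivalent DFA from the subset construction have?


Subset construction: one DFA state per subset of NFA states.
2^4 = 16

16


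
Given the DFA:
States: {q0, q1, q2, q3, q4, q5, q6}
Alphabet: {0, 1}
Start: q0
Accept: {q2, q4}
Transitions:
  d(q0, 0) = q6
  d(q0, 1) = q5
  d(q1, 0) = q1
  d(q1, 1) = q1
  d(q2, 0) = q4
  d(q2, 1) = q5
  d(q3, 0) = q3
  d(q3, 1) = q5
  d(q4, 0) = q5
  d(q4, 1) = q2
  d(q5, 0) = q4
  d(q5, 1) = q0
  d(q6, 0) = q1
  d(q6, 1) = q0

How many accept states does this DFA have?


Accept states listed: {q2, q4}
Counting: q2(1) q4(2)

2


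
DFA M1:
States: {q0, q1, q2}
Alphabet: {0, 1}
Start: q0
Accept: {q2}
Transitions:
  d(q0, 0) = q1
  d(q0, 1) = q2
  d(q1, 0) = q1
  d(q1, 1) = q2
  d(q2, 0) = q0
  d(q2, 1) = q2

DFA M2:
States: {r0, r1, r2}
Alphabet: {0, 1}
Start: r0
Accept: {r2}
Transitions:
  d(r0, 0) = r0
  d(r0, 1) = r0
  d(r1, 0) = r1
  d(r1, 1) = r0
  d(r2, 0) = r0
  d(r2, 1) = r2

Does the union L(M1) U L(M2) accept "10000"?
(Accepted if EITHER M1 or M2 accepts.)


M1: final=q1 accepted=False
M2: final=r0 accepted=False

No, union rejects (neither accepts)


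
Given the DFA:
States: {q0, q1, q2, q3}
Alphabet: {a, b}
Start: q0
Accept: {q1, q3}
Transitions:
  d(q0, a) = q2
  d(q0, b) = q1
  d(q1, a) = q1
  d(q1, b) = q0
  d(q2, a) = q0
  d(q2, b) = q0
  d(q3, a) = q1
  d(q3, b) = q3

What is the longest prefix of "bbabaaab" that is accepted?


Run the DFA, marking each prefix where the state is accepting:
  "" -> q0 [reject]
  "b" -> q1 [accept]
  "bb" -> q0 [reject]
  "bba" -> q2 [reject]
  "bbab" -> q0 [reject]
  "bbaba" -> q2 [reject]
  "bbabaa" -> q0 [reject]
  "bbabaaa" -> q2 [reject]
  "bbabaaab" -> q0 [reject]

"b"


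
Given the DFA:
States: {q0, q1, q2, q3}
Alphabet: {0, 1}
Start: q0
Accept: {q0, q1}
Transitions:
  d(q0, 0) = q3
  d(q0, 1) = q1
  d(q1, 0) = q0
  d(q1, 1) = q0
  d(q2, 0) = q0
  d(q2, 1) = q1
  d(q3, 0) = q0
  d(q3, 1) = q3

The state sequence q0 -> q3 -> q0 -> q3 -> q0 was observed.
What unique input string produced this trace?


Trace back each transition to find the symbol:
  q0 --[0]--> q3
  q3 --[0]--> q0
  q0 --[0]--> q3
  q3 --[0]--> q0

"0000"


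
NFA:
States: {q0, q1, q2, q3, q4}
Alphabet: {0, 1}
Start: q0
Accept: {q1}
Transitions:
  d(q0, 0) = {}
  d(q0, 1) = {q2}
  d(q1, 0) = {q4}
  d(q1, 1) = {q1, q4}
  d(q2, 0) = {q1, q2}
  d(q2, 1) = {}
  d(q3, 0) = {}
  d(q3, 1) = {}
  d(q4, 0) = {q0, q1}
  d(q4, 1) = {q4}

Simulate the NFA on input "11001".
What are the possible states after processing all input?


Start: {q0}
  --1--> {q2}
  --1--> {}
  --0--> {}
  --0--> {}
  --1--> {}

{} (empty set, no valid transitions)


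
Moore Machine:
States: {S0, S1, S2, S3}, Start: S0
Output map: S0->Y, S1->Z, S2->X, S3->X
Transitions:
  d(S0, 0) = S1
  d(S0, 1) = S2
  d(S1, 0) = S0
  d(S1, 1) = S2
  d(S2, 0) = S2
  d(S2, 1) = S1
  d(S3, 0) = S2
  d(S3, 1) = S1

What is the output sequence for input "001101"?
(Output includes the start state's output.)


Start: S0 (output Y)
  --0--> S1 (output Z)
  --0--> S0 (output Y)
  --1--> S2 (output X)
  --1--> S1 (output Z)
  --0--> S0 (output Y)
  --1--> S2 (output X)

"YZYXZYX"


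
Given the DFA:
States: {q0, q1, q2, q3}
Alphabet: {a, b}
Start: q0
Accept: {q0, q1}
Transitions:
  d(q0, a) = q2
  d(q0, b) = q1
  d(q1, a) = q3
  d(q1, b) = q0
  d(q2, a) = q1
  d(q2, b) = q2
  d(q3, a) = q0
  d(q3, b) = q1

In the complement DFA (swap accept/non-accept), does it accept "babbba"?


Trace: q0 -> q1 -> q3 -> q1 -> q0 -> q1 -> q3
Final: q3
Original accept: {q0, q1}
Complement: q3 is not in original accept

Yes, complement accepts (original rejects)


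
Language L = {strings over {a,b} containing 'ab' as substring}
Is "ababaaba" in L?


'ab' occurs at index 0

Yes, "ababaaba" is in L


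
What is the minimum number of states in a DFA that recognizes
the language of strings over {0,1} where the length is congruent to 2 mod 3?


States track (length) mod 3.
Need 3 states: one per remainder 0..2; accept = remainder 2.

3


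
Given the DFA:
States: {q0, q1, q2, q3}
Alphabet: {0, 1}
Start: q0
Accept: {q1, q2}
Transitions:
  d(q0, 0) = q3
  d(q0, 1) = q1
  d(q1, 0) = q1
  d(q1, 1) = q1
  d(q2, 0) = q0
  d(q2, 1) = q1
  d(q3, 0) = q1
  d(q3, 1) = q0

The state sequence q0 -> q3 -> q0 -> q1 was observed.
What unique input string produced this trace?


Trace back each transition to find the symbol:
  q0 --[0]--> q3
  q3 --[1]--> q0
  q0 --[1]--> q1

"011"


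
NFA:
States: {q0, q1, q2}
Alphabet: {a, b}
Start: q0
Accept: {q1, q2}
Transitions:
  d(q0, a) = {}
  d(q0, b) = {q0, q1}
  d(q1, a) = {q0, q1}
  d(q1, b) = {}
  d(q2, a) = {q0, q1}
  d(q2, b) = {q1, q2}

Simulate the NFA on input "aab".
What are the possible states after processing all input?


Start: {q0}
  --a--> {}
  --a--> {}
  --b--> {}

{} (empty set, no valid transitions)


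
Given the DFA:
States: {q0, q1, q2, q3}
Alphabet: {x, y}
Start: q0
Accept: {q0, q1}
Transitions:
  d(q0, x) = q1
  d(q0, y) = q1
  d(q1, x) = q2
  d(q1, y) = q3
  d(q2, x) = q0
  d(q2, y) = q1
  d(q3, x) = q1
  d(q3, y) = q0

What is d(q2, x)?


Looking up transition d(q2, x)

q0


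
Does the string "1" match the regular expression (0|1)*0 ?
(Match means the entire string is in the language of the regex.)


|string| = 1; first = '1'; last = '1'

No, "1" does not match (0|1)*0


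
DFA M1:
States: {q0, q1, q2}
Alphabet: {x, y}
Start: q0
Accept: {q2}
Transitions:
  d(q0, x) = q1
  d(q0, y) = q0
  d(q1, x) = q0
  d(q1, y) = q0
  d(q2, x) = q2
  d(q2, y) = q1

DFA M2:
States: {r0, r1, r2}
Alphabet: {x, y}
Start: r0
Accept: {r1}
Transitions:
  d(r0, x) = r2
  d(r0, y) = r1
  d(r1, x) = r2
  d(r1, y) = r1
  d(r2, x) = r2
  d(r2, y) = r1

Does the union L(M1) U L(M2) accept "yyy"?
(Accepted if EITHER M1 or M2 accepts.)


M1: final=q0 accepted=False
M2: final=r1 accepted=True

Yes, union accepts


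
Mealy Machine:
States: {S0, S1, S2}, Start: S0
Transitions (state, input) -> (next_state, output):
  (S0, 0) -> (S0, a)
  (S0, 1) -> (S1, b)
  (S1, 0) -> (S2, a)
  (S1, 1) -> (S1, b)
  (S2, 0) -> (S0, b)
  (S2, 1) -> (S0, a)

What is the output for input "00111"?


Step-by-step:
  (S0, 0) -> (S0, a)
  (S0, 0) -> (S0, a)
  (S0, 1) -> (S1, b)
  (S1, 1) -> (S1, b)
  (S1, 1) -> (S1, b)

"aabbb"


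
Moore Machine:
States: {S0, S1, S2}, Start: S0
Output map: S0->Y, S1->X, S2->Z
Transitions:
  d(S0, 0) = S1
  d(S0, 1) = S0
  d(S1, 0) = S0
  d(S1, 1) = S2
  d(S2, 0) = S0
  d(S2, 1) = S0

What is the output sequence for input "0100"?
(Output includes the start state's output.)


Start: S0 (output Y)
  --0--> S1 (output X)
  --1--> S2 (output Z)
  --0--> S0 (output Y)
  --0--> S1 (output X)

"YXZYX"


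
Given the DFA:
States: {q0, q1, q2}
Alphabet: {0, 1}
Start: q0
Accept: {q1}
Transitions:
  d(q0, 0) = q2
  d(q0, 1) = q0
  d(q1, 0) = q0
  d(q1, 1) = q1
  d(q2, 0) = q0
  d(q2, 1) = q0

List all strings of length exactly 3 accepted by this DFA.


All strings of length 3: 8 total
Accepted: 0

None


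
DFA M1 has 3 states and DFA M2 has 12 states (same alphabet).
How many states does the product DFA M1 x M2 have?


Product construction pairs every M1 state with every M2 state.
3 * 12 = 36

36


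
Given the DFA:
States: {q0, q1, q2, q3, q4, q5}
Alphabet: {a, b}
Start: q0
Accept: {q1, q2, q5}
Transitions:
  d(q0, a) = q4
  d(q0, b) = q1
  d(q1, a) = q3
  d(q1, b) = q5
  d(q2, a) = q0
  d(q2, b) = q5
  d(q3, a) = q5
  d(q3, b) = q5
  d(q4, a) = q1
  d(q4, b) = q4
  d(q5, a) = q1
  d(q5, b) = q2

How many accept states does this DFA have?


Accept states listed: {q1, q2, q5}
Counting: q1(1) q2(2) q5(3)

3


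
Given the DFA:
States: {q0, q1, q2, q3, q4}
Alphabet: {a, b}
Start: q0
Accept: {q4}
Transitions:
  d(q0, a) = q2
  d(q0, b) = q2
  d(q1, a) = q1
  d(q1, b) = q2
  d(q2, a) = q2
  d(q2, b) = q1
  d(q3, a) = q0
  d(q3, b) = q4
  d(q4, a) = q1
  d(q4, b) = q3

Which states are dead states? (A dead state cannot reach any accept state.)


Forward reachability from each state:
  q0 -> reaches {q0, q1, q2}, no accept state (dead)
  q1 -> reaches {q1, q2}, no accept state (dead)
  q2 -> reaches {q1, q2}, no accept state (dead)
  q3 -> reaches accept state q4 (live)
  q4 -> reaches accept state q4 (live)

{q0, q1, q2}


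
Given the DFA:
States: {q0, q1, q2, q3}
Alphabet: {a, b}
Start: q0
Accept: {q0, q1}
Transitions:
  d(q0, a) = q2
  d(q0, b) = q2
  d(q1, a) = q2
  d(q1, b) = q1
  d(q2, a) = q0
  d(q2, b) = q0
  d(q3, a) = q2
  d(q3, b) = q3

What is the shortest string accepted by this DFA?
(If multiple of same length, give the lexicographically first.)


BFS by string length (lex-first path to each state shown):
  len 0: q0<-""
Found accept state at length 0.

"" (empty string)


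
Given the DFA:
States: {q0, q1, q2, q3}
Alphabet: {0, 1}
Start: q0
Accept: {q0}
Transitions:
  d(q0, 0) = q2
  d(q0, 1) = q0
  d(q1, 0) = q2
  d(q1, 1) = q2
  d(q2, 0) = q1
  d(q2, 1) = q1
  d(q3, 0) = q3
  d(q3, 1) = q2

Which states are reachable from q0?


BFS from q0:
  layer 0: {q0}
  layer 1: {q2}
  layer 2: {q1}

{q0, q1, q2}


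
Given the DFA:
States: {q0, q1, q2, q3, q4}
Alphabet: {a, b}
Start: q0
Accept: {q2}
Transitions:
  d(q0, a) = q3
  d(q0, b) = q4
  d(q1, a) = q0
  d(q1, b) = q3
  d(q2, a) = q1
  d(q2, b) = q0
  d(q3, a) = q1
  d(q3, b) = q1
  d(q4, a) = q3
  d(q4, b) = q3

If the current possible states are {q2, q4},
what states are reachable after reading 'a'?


Apply transition on 'a' from each current state:
  d(q2, a) = q1
  d(q4, a) = q3

{q1, q3}


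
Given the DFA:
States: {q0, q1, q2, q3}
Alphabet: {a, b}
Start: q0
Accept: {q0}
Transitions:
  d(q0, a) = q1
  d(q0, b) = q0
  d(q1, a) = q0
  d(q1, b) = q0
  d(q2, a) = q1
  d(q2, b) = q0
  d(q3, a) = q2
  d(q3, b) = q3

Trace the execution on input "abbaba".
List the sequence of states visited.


Input: abbaba
d(q0, a) = q1
d(q1, b) = q0
d(q0, b) = q0
d(q0, a) = q1
d(q1, b) = q0
d(q0, a) = q1


q0 -> q1 -> q0 -> q0 -> q1 -> q0 -> q1


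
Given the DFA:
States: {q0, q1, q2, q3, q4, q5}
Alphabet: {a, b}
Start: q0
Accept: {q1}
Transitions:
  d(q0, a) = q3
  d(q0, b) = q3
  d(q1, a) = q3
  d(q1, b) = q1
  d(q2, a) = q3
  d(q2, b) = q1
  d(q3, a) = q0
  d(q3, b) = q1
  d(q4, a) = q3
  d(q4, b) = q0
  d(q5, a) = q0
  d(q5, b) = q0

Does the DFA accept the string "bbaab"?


Trace: q0 -> q3 -> q1 -> q3 -> q0 -> q3
Final state: q3
Accept states: {q1}

No, rejected (final state q3 is not an accept state)
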